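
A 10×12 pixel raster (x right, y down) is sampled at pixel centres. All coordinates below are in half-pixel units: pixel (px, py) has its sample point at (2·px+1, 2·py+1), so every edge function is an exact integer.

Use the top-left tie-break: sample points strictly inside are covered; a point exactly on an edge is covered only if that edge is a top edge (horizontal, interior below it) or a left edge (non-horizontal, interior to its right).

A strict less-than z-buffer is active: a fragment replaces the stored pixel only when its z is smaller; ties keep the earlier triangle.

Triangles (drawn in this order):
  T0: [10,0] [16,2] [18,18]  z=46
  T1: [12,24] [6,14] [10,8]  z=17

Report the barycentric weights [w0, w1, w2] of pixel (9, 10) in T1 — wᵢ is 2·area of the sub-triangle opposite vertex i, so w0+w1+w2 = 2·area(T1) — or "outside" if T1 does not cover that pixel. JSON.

T0:
  2·area = 92
  edge (10, 0)→(16, 2): d=(6,2) right/bottom  bias=-1
  edge (16, 2)→(18, 18): d=(2,16) right/bottom  bias=-1
  edge (18, 18)→(10, 0): d=(-8,-18) top-left  bias=+0
    (5,0)@(11, 1): e=[4,78,10] → X
    (6,0)@(13, 1): e=[0,46,46] → .  [on edge]
    (5,1)@(11, 3): e=[16,82,-6] → .
    (6,1)@(13, 3): e=[12,50,30] → X
    (7,1)@(15, 3): e=[8,18,66] → X
    (8,1)@(17, 3): e=[4,-14,102] → .
    (9,1)@(19, 3): e=[0,-46,138] → .  [on edge]
    (6,2)@(13, 5): e=[24,54,14] → X
    (8,2)@(17, 5): e=[16,-10,86] → .
    (6,3)@(13, 7): e=[36,58,-2] → .
    (7,3)@(15, 7): e=[32,26,34] → X
    (8,3)@(17, 7): e=[28,-6,70] → .
  covered (11 px):
    . . . . . X . . . .
    . . . . . . X X . .
    . . . . . . X X . .
    . . . . . . . X . .
    . . . . . . . X . .
    . . . . . . . X X .
    . . . . . . . . X .
    . . . . . . . . X .
    . . . . . . . . . .
    . . . . . . . . . .
    . . . . . . . . . .
    . . . . . . . . . .
T1:
  2·area = 76
  edge (12, 24)→(6, 14): d=(-6,-10) top-left  bias=+0
  edge (6, 14)→(10, 8): d=(4,-6) top-left  bias=+0
  edge (10, 8)→(12, 24): d=(2,16) right/bottom  bias=-1
    (1,4)@(3, 9): e=[0,-38,114] → .  [on edge]
    (4,5)@(9, 11): e=[48,6,22] → X
    (5,5)@(11, 11): e=[68,18,-10] → .
    (3,6)@(7, 13): e=[16,2,58] → X
    (5,6)@(11, 13): e=[56,26,-6] → .
    (3,7)@(7, 15): e=[4,10,62] → X
    (5,7)@(11, 15): e=[44,34,-2] → .
    (3,8)@(7, 17): e=[-8,18,66] → .
    (4,8)@(9, 17): e=[12,30,34] → X
    (5,8)@(11, 17): e=[32,42,2] → X
    (6,8)@(13, 17): e=[52,54,-30] → .
    (4,9)@(9, 19): e=[0,38,38] → X  [on edge]
  covered (10 px):
    . . . . . . . . . .
    . . . . . . . . . .
    . . . . . . . . . .
    . . . . . . . . . .
    . . . . . . . . . .
    . . . . X . . . . .
    . . . X X . . . . .
    . . . X X . . . . .
    . . . . X X . . . .
    . . . . X X . . . .
    . . . . . X . . . .
    . . . . . . . . . .

Final: "outside"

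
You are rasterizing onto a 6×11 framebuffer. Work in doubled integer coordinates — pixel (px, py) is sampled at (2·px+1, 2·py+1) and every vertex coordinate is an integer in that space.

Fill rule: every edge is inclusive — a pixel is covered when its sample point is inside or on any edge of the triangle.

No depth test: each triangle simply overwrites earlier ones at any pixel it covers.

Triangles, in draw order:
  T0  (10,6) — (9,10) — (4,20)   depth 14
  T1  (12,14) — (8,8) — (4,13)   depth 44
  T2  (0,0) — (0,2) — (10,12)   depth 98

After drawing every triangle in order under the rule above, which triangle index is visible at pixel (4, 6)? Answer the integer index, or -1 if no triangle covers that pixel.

T0:
  2·area = 10
  edge (10, 6)→(9, 10): d=(-1,4) inclusive
  edge (9, 10)→(4, 20): d=(-5,10) inclusive
  edge (4, 20)→(10, 6): d=(6,-14) inclusive
    (4,4)@(9, 9): e=[1,5,4] → #
    (5,4)@(11, 9): e=[-7,-15,32] → ·
    (4,5)@(9, 11): e=[-1,-5,16] → ·
    (3,6)@(7, 13): e=[5,5,0] → #  [on edge]
    (4,6)@(9, 13): e=[-3,-15,28] → ·
    (3,7)@(7, 15): e=[3,-5,12] → ·
  covered (2 px):
    · · · · · ·
    · · · · · ·
    · · · · · ·
    · · · · · ·
    · · · · # ·
    · · · · · ·
    · · · # · ·
    · · · · · ·
    · · · · · ·
    · · · · · ·
    · · · · · ·
T1:
  2·area = 44  (B↔C swapped to make it positive)
  edge (12, 14)→(4, 13): d=(-8,-1) inclusive
  edge (4, 13)→(8, 8): d=(4,-5) inclusive
  edge (8, 8)→(12, 14): d=(4,6) inclusive
    (3,5)@(7, 11): e=[19,7,18] → #
    (4,5)@(9, 11): e=[21,17,6] → #
    (5,5)@(11, 11): e=[23,27,-6] → ·
    (2,6)@(5, 13): e=[1,5,38] → #
    (5,6)@(11, 13): e=[7,35,2] → #
    (2,7)@(5, 15): e=[-15,13,46] → ·
    (3,7)@(7, 15): e=[-13,23,34] → ·
    (4,7)@(9, 15): e=[-11,33,22] → ·
    (5,7)@(11, 15): e=[-9,43,10] → ·
  covered (6 px):
    · · · · · ·
    · · · · · ·
    · · · · · ·
    · · · · · ·
    · · · · · ·
    · · · # # ·
    · · # # # #
    · · · · · ·
    · · · · · ·
    · · · · · ·
    · · · · · ·
T2:
  2·area = 20  (B↔C swapped to make it positive)
  edge (0, 0)→(10, 12): d=(10,12) inclusive
  edge (10, 12)→(0, 2): d=(-10,-10) inclusive
  edge (0, 2)→(0, 0): d=(0,-2) inclusive
    (0,1)@(1, 3): e=[18,0,2] → #  [on edge]
    (1,1)@(3, 3): e=[-6,20,6] → ·
    (0,2)@(1, 5): e=[38,-20,2] → ·
    (1,2)@(3, 5): e=[14,0,6] → #  [on edge]
    (2,2)@(5, 5): e=[-10,20,10] → ·
    (1,3)@(3, 7): e=[34,-20,6] → ·
    (2,3)@(5, 7): e=[10,0,10] → #  [on edge]
    (3,3)@(7, 7): e=[-14,20,14] → ·
    (2,4)@(5, 9): e=[30,-20,10] → ·
    (3,4)@(7, 9): e=[6,0,14] → #  [on edge]
    (4,4)@(9, 9): e=[-18,20,18] → ·
    (3,5)@(7, 11): e=[26,-20,14] → ·
    (4,5)@(9, 11): e=[2,0,18] → #  [on edge]
    (5,6)@(11, 13): e=[-2,0,22] → ·  [on edge]
  covered (5 px):
    · · · · · ·
    # · · · · ·
    · # · · · ·
    · · # · · ·
    · · · # · ·
    · · · · # ·
    · · · · · ·
    · · · · · ·
    · · · · · ·
    · · · · · ·
    · · · · · ·

Z-buffer (winner per pixel, '.' = empty):
  . . . . . .
  2 . . . . .
  . 2 . . . .
  . . 2 . . .
  . . . 2 0 .
  . . . 1 2 .
  . . 1 1 1 1
  . . . . . .
  . . . . . .
  . . . . . .
  . . . . . .

Result: 1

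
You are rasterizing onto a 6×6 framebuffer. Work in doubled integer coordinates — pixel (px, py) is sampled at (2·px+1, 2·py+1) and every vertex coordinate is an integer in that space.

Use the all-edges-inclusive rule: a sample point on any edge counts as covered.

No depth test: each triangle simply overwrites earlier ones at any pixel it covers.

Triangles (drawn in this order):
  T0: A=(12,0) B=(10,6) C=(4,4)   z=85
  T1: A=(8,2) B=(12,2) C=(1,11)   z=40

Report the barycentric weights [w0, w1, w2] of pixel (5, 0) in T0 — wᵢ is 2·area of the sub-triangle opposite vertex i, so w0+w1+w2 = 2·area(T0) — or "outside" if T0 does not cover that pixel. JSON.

T0:
  2·area = 40
  edge (12, 0)→(10, 6): d=(-2,6) inclusive
  edge (10, 6)→(4, 4): d=(-6,-2) inclusive
  edge (4, 4)→(12, 0): d=(8,-4) inclusive
    (5,0)@(11, 1): e=[4,32,4] → X
    (0,1)@(1, 3): e=[60,0,-20] → .  [on edge]
    (3,1)@(7, 3): e=[24,12,4] → X
    (4,1)@(9, 3): e=[12,16,12] → X
    (5,1)@(11, 3): e=[0,20,20] → X  [on edge]
    (3,2)@(7, 5): e=[20,0,20] → X  [on edge]
    (5,2)@(11, 5): e=[-4,8,36] → .
    (3,3)@(7, 7): e=[16,-12,36] → .
    (4,3)@(9, 7): e=[4,-8,44] → .
    (4,4)@(9, 9): e=[0,-20,60] → .  [on edge]
  covered (6 px):
    . . . . . X
    . . . X X X
    . . . X X .
    . . . . . .
    . . . . . .
    . . . . . .
T1:
  2·area = 36
  edge (8, 2)→(12, 2): d=(4,0) inclusive
  edge (12, 2)→(1, 11): d=(-11,9) inclusive
  edge (1, 11)→(8, 2): d=(7,-9) inclusive
    (4,1)@(9, 3): e=[4,16,16] → X
    (5,1)@(11, 3): e=[4,-2,34] → .
    (3,2)@(7, 5): e=[12,12,12] → X
    (4,2)@(9, 5): e=[12,-6,30] → .
    (2,3)@(5, 7): e=[20,8,8] → X
    (3,3)@(7, 7): e=[20,-10,26] → .
    (1,4)@(3, 9): e=[28,4,4] → X
    (2,4)@(5, 9): e=[28,-14,22] → .
    (0,5)@(1, 11): e=[36,0,0] → X  [on edge]
    (1,5)@(3, 11): e=[36,-18,18] → .
  covered (5 px):
    . . . . . .
    . . . . X .
    . . . X . .
    . . X . . .
    . X . . . .
    X . . . . .

Result: [32,4,4]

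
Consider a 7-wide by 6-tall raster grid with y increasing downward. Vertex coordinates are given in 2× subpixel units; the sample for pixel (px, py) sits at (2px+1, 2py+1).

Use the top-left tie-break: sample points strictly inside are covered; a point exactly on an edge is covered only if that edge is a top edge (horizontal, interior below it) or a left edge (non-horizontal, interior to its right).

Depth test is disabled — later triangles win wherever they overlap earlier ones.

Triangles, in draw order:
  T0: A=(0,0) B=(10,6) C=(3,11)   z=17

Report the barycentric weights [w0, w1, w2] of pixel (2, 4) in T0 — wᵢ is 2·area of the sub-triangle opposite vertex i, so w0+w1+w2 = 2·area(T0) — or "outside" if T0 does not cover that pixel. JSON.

T0:
  2·area = 92
  edge (0, 0)→(10, 6): d=(10,6) right/bottom  bias=-1
  edge (10, 6)→(3, 11): d=(-7,5) right/bottom  bias=-1
  edge (3, 11)→(0, 0): d=(-3,-11) top-left  bias=+0
    (0,0)@(1, 1): e=[4,80,8] → #
    (1,0)@(3, 1): e=[-8,70,30] → ·
    (0,1)@(1, 3): e=[24,66,2] → #
    (1,1)@(3, 3): e=[12,56,24] → #
    (2,1)@(5, 3): e=[0,46,46] → ·  [on edge]
    (0,2)@(1, 5): e=[44,52,-4] → ·
    (1,2)@(3, 5): e=[32,42,18] → #
    (2,2)@(5, 5): e=[20,32,40] → #
    (3,2)@(7, 5): e=[8,22,62] → #
    (4,2)@(9, 5): e=[-4,12,84] → ·
    (1,3)@(3, 7): e=[52,28,12] → #
    (4,3)@(9, 7): e=[16,-2,78] → ·
    (1,5)@(3, 11): e=[92,0,0] → ·  [on edge]
  covered (11 px):
    # · · · · · ·
    # # · · · · ·
    · # # # · · ·
    · # # # · · ·
    · # # · · · ·
    · · · · · · ·

Final: [4,28,60]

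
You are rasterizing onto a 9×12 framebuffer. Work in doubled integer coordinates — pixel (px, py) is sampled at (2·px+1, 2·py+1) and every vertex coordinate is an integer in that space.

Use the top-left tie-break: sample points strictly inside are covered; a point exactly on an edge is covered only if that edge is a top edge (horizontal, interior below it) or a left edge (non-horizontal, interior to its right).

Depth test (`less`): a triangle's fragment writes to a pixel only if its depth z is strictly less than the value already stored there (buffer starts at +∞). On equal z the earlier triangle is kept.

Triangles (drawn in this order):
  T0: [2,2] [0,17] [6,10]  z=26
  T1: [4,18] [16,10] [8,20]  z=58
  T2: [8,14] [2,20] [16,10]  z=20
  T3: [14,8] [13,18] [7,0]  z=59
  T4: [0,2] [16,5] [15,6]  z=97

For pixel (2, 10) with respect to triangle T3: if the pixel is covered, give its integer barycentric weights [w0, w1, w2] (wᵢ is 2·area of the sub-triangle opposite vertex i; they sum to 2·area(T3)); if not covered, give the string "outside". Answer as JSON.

T0:
  2·area = 76  (B↔C swapped to make it positive)
  edge (2, 2)→(6, 10): d=(4,8) right/bottom  bias=-1
  edge (6, 10)→(0, 17): d=(-6,7) right/bottom  bias=-1
  edge (0, 17)→(2, 2): d=(2,-15) top-left  bias=+0
    (1,2)@(3, 5): e=[4,51,21] → █
    (2,2)@(5, 5): e=[-12,37,51] → ·
    (1,3)@(3, 7): e=[12,39,25] → █
    (2,3)@(5, 7): e=[-4,25,55] → ·
    (1,4)@(3, 9): e=[20,27,29] → █
    (2,4)@(5, 9): e=[4,13,59] → █
    (3,4)@(7, 9): e=[-12,-1,89] → ·
    (0,5)@(1, 11): e=[44,29,3] → █
    (3,5)@(7, 11): e=[-4,-13,93] → ·
    (0,6)@(1, 13): e=[52,17,7] → █
    (2,6)@(5, 13): e=[20,-11,67] → ·
    (0,7)@(1, 15): e=[60,5,11] → █
  covered (10 px):
    · · · · · · · · ·
    · · · · · · · · ·
    · █ · · · · · · ·
    · █ · · · · · · ·
    · █ █ · · · · · ·
    █ █ █ · · · · · ·
    █ █ · · · · · · ·
    █ · · · · · · · ·
    · · · · · · · · ·
    · · · · · · · · ·
    · · · · · · · · ·
    · · · · · · · · ·
T1:
  2·area = 56
  edge (4, 18)→(16, 10): d=(12,-8) top-left  bias=+0
  edge (16, 10)→(8, 20): d=(-8,10) right/bottom  bias=-1
  edge (8, 20)→(4, 18): d=(-4,-2) top-left  bias=+0
    (7,5)@(15, 11): e=[4,2,50] → █
    (8,5)@(17, 11): e=[20,-18,54] → ·
    (6,6)@(13, 13): e=[12,6,38] → █
    (7,6)@(15, 13): e=[28,-14,42] → ·
    (4,7)@(9, 15): e=[4,30,22] → █
    (5,7)@(11, 15): e=[20,10,26] → █
    (6,7)@(13, 15): e=[36,-10,30] → ·
    (3,8)@(7, 17): e=[12,34,10] → █
    (5,8)@(11, 17): e=[44,-6,18] → ·
    (3,9)@(7, 19): e=[36,18,2] → █
    (4,9)@(9, 19): e=[52,-2,6] → ·
    (3,10)@(7, 21): e=[60,2,-6] → ·
  covered (7 px):
    · · · · · · · · ·
    · · · · · · · · ·
    · · · · · · · · ·
    · · · · · · · · ·
    · · · · · · · · ·
    · · · · · · · █ ·
    · · · · · · █ · ·
    · · · · █ █ · · ·
    · · · █ █ · · · ·
    · · · █ · · · · ·
    · · · · · · · · ·
    · · · · · · · · ·
T2:
  2·area = 24  (B↔C swapped to make it positive)
  edge (8, 14)→(16, 10): d=(8,-4) top-left  bias=+0
  edge (16, 10)→(2, 20): d=(-14,10) right/bottom  bias=-1
  edge (2, 20)→(8, 14): d=(6,-6) top-left  bias=+0
    (8,2)@(17, 5): e=[-36,60,0] → ·  [on edge]
    (7,3)@(15, 7): e=[-28,52,0] → ·  [on edge]
    (6,4)@(13, 9): e=[-20,44,0] → ·  [on edge]
    (5,5)@(11, 11): e=[-12,36,0] → ·  [on edge]
    (4,6)@(9, 13): e=[-4,28,0] → ·  [on edge]
    (5,6)@(11, 13): e=[4,8,12] → █
    (6,6)@(13, 13): e=[12,-12,24] → ·
    (3,7)@(7, 15): e=[4,20,0] → █  [on edge]
    (4,7)@(9, 15): e=[12,0,12] → ·  [on edge]
    (5,7)@(11, 15): e=[20,-20,24] → ·
    (2,8)@(5, 17): e=[12,12,0] → █  [on edge]
    (3,8)@(7, 17): e=[20,-8,12] → ·
    (1,9)@(3, 19): e=[20,4,0] → █  [on edge]
    (0,10)@(1, 21): e=[28,-4,0] → ·  [on edge]
  covered (4 px):
    · · · · · · · · ·
    · · · · · · · · ·
    · · · · · · · · ·
    · · · · · · · · ·
    · · · · · · · · ·
    · · · · · · · · ·
    · · · · · █ · · ·
    · · · █ · · · · ·
    · · █ · · · · · ·
    · █ · · · · · · ·
    · · · · · · · · ·
    · · · · · · · · ·
T3:
  2·area = 78
  edge (14, 8)→(13, 18): d=(-1,10) right/bottom  bias=-1
  edge (13, 18)→(7, 0): d=(-6,-18) top-left  bias=+0
  edge (7, 0)→(14, 8): d=(7,8) right/bottom  bias=-1
    (4,1)@(9, 3): e=[55,18,5] → █
    (5,1)@(11, 3): e=[35,54,-11] → ·
    (4,2)@(9, 5): e=[53,6,19] → █
    (5,2)@(11, 5): e=[33,42,3] → █
    (6,2)@(13, 5): e=[13,78,-13] → ·
    (4,3)@(9, 7): e=[51,-6,33] → ·
    (5,3)@(11, 7): e=[31,30,17] → █
    (6,3)@(13, 7): e=[11,66,1] → █
    (7,3)@(15, 7): e=[-9,102,-15] → ·
    (5,4)@(11, 9): e=[29,18,31] → █
    (7,4)@(15, 9): e=[-11,90,-1] → ·
    (5,5)@(11, 11): e=[27,6,45] → █
  covered (12 px):
    · · · · · · · · ·
    · · · · █ · · · ·
    · · · · █ █ · · ·
    · · · · · █ █ · ·
    · · · · · █ █ · ·
    · · · · · █ █ · ·
    · · · · · · █ · ·
    · · · · · · █ · ·
    · · · · · · █ · ·
    · · · · · · · · ·
    · · · · · · · · ·
    · · · · · · · · ·
T4:
  2·area = 19
  edge (0, 2)→(16, 5): d=(16,3) right/bottom  bias=-1
  edge (16, 5)→(15, 6): d=(-1,1) right/bottom  bias=-1
  edge (15, 6)→(0, 2): d=(-15,-4) top-left  bias=+0
    (2,1)@(5, 3): e=[1,13,5] → █
    (3,1)@(7, 3): e=[-5,11,13] → ·
    (2,2)@(5, 5): e=[33,11,-25] → ·
    (6,2)@(13, 5): e=[9,3,7] → █
    (7,2)@(15, 5): e=[3,1,15] → █
    (8,2)@(17, 5): e=[-3,-1,23] → ·
    (6,3)@(13, 7): e=[41,1,-23] → ·
    (7,3)@(15, 7): e=[35,-1,-15] → ·
  covered (3 px):
    · · · · · · · · ·
    · · █ · · · · · ·
    · · · · · · █ █ ·
    · · · · · · · · ·
    · · · · · · · · ·
    · · · · · · · · ·
    · · · · · · · · ·
    · · · · · · · · ·
    · · · · · · · · ·
    · · · · · · · · ·
    · · · · · · · · ·
    · · · · · · · · ·

Final: "outside"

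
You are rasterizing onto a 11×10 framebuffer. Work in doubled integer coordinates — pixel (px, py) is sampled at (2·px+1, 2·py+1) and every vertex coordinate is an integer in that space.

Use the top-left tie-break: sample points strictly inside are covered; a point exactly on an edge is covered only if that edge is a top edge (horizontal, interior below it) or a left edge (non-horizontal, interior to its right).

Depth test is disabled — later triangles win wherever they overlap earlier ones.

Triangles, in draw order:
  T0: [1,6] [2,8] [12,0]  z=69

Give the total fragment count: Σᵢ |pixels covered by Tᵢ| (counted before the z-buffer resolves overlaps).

T0:
  2·area = 28  (B↔C swapped to make it positive)
  edge (1, 6)→(12, 0): d=(11,-6) top-left  bias=+0
  edge (12, 0)→(2, 8): d=(-10,8) right/bottom  bias=-1
  edge (2, 8)→(1, 6): d=(-1,-2) top-left  bias=+0
    (3,1)@(7, 3): e=[3,10,15] → #
    (4,1)@(9, 3): e=[15,-6,19] → ·
    (1,2)@(3, 5): e=[1,22,5] → #
    (2,2)@(5, 5): e=[13,6,9] → #
    (3,2)@(7, 5): e=[25,-10,13] → ·
    (1,3)@(3, 7): e=[23,2,3] → #
    (2,3)@(5, 7): e=[35,-14,7] → ·
    (1,4)@(3, 9): e=[45,-18,1] → ·
  covered (4 px):
    · · · · · · · · · · ·
    · · · # · · · · · · ·
    · # # · · · · · · · ·
    · # · · · · · · · · ·
    · · · · · · · · · · ·
    · · · · · · · · · · ·
    · · · · · · · · · · ·
    · · · · · · · · · · ·
    · · · · · · · · · · ·
    · · · · · · · · · · ·

Result: 4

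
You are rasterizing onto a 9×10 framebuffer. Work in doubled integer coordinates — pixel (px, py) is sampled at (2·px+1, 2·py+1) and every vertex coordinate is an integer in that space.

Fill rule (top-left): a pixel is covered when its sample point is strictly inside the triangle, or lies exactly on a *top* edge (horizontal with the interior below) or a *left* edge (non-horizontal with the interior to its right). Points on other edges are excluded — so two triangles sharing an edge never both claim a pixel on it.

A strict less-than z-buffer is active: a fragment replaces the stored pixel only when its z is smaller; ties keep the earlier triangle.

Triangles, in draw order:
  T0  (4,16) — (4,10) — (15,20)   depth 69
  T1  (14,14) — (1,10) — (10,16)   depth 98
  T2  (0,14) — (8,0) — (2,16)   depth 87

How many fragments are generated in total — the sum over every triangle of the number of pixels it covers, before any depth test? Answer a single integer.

T0:
  2·area = 66
  edge (4, 16)→(4, 10): d=(0,-6) top-left  bias=+0
  edge (4, 10)→(15, 20): d=(11,10) right/bottom  bias=-1
  edge (15, 20)→(4, 16): d=(-11,-4) top-left  bias=+0
    (2,5)@(5, 11): e=[6,1,59] → X
    (3,5)@(7, 11): e=[18,-19,67] → .
    (2,6)@(5, 13): e=[6,23,37] → X
    (3,6)@(7, 13): e=[18,3,45] → X
    (4,6)@(9, 13): e=[30,-17,53] → .
    (2,7)@(5, 15): e=[6,45,15] → X
    (4,7)@(9, 15): e=[30,5,31] → X
    (5,7)@(11, 15): e=[42,-15,39] → .
    (2,8)@(5, 17): e=[6,67,-7] → .
    (3,8)@(7, 17): e=[18,47,1] → X
    (5,8)@(11, 17): e=[42,7,17] → X
    (6,8)@(13, 17): e=[54,-13,25] → .
  covered (10 px):
    . . . . . . . . .
    . . . . . . . . .
    . . . . . . . . .
    . . . . . . . . .
    . . . . . . . . .
    . . X . . . . . .
    . . X X . . . . .
    . . X X X . . . .
    . . . X X X . . .
    . . . . . . X . .
T1:
  2·area = 42  (B↔C swapped to make it positive)
  edge (14, 14)→(10, 16): d=(-4,2) right/bottom  bias=-1
  edge (10, 16)→(1, 10): d=(-9,-6) top-left  bias=+0
  edge (1, 10)→(14, 14): d=(13,4) right/bottom  bias=-1
    (1,5)@(3, 11): e=[34,3,5] → X
    (2,5)@(5, 11): e=[30,15,-3] → .
    (1,6)@(3, 13): e=[26,-15,31] → .
    (3,6)@(7, 13): e=[18,9,15] → X
    (4,6)@(9, 13): e=[14,21,7] → X
    (5,6)@(11, 13): e=[10,33,-1] → .
    (3,7)@(7, 15): e=[10,-9,41] → .
    (4,7)@(9, 15): e=[6,3,33] → X
    (5,7)@(11, 15): e=[2,15,25] → X
    (6,7)@(13, 15): e=[-2,27,17] → .
    (4,8)@(9, 17): e=[-2,-15,59] → .
    (5,8)@(11, 17): e=[-6,-3,51] → .
  covered (5 px):
    . . . . . . . . .
    . . . . . . . . .
    . . . . . . . . .
    . . . . . . . . .
    . . . . . . . . .
    . X . . . . . . .
    . . . X X . . . .
    . . . . X X . . .
    . . . . . . . . .
    . . . . . . . . .
T2:
  2·area = 44
  edge (0, 14)→(8, 0): d=(8,-14) top-left  bias=+0
  edge (8, 0)→(2, 16): d=(-6,16) right/bottom  bias=-1
  edge (2, 16)→(0, 14): d=(-2,-2) top-left  bias=+0
    (2,3)@(5, 7): e=[14,6,24] → X
    (3,3)@(7, 7): e=[42,-26,28] → .
    (1,4)@(3, 9): e=[2,26,16] → X
    (2,4)@(5, 9): e=[30,-6,20] → .
    (1,5)@(3, 11): e=[18,14,12] → X
    (2,5)@(5, 11): e=[46,-18,16] → .
    (0,6)@(1, 13): e=[6,34,4] → X
    (2,6)@(5, 13): e=[62,-30,12] → .
    (0,7)@(1, 15): e=[22,22,0] → X  [on edge]
    (1,7)@(3, 15): e=[50,-10,4] → .
    (0,8)@(1, 17): e=[38,10,-4] → .
    (1,8)@(3, 17): e=[66,-22,0] → .  [on edge]
    (2,9)@(5, 19): e=[110,-66,0] → .  [on edge]
  covered (6 px):
    . . . . . . . . .
    . . . . . . . . .
    . . . . . . . . .
    . . X . . . . . .
    . X . . . . . . .
    . X . . . . . . .
    X X . . . . . . .
    X . . . . . . . .
    . . . . . . . . .
    . . . . . . . . .

Answer: 21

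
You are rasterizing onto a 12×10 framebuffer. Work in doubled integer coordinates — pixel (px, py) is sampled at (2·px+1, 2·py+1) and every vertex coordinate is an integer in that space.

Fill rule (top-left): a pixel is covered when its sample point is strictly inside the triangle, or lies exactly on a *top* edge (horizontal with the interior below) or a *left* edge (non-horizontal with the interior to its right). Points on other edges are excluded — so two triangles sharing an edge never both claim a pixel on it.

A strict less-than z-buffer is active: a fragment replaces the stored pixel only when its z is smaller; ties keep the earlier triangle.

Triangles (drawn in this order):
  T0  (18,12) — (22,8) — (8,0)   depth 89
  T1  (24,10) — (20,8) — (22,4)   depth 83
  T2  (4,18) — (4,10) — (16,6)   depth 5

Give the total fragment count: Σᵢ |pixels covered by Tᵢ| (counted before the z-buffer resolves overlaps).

T0:
  2·area = 88  (B↔C swapped to make it positive)
  edge (18, 12)→(8, 0): d=(-10,-12) top-left  bias=+0
  edge (8, 0)→(22, 8): d=(14,8) right/bottom  bias=-1
  edge (22, 8)→(18, 12): d=(-4,4) right/bottom  bias=-1
    (4,0)@(9, 1): e=[2,6,80] → █
    (5,0)@(11, 1): e=[26,-10,72] → ·
    (4,1)@(9, 3): e=[-18,34,72] → ·
    (5,1)@(11, 3): e=[6,18,64] → █
    (6,1)@(13, 3): e=[30,2,56] → █
    (7,1)@(15, 3): e=[54,-14,48] → ·
    (5,2)@(11, 5): e=[-14,46,56] → ·
    (6,2)@(13, 5): e=[10,30,48] → █
    (7,2)@(15, 5): e=[34,14,40] → █
    (8,2)@(17, 5): e=[58,-2,32] → ·
    (6,3)@(13, 7): e=[-10,58,40] → ·
    (7,3)@(15, 7): e=[14,42,32] → █
    (11,3)@(23, 7): e=[110,-22,0] → ·  [on edge]
    (10,4)@(21, 9): e=[66,22,0] → ·  [on edge]
    (9,5)@(19, 11): e=[22,66,0] → ·  [on edge]
    (8,6)@(17, 13): e=[-22,110,0] → ·  [on edge]
    (7,7)@(15, 15): e=[-66,154,0] → ·  [on edge]
    (6,8)@(13, 17): e=[-110,198,0] → ·  [on edge]
    (5,9)@(11, 19): e=[-154,242,0] → ·  [on edge]
  covered (10 px):
    · · · · █ · · · · · · ·
    · · · · · █ █ · · · · ·
    · · · · · · █ █ · · · ·
    · · · · · · · █ █ █ · ·
    · · · · · · · · █ █ · ·
    · · · · · · · · · · · ·
    · · · · · · · · · · · ·
    · · · · · · · · · · · ·
    · · · · · · · · · · · ·
    · · · · · · · · · · · ·
T1:
  2·area = 20
  edge (24, 10)→(20, 8): d=(-4,-2) top-left  bias=+0
  edge (20, 8)→(22, 4): d=(2,-4) top-left  bias=+0
  edge (22, 4)→(24, 10): d=(2,6) right/bottom  bias=-1
    (10,0)@(21, 1): e=[30,-10,0] → ·  [on edge]
    (10,3)@(21, 7): e=[6,2,12] → █
    (11,3)@(23, 7): e=[10,10,0] → ·  [on edge]
    (10,4)@(21, 9): e=[-2,6,16] → ·
    (11,4)@(23, 9): e=[2,14,4] → █
    (11,5)@(23, 11): e=[-6,18,8] → ·
  covered (2 px):
    · · · · · · · · · · · ·
    · · · · · · · · · · · ·
    · · · · · · · · · · · ·
    · · · · · · · · · · █ ·
    · · · · · · · · · · · █
    · · · · · · · · · · · ·
    · · · · · · · · · · · ·
    · · · · · · · · · · · ·
    · · · · · · · · · · · ·
    · · · · · · · · · · · ·
T2:
  2·area = 96
  edge (4, 18)→(4, 10): d=(0,-8) top-left  bias=+0
  edge (4, 10)→(16, 6): d=(12,-4) top-left  bias=+0
  edge (16, 6)→(4, 18): d=(-12,12) right/bottom  bias=-1
    (10,0)@(21, 1): e=[136,-40,0] → ·  [on edge]
    (9,1)@(19, 3): e=[120,-24,0] → ·  [on edge]
    (8,2)@(17, 5): e=[104,-8,0] → ·  [on edge]
    (9,2)@(19, 5): e=[120,0,-24] → ·  [on edge]
    (6,3)@(13, 7): e=[72,0,24] → █  [on edge]
    (7,3)@(15, 7): e=[88,8,0] → ·  [on edge]
    (3,4)@(7, 9): e=[24,0,72] → █  [on edge]
    (4,4)@(9, 9): e=[40,8,48] → █
    (5,4)@(11, 9): e=[56,16,24] → █
    (6,4)@(13, 9): e=[72,24,0] → ·  [on edge]
    (0,5)@(1, 11): e=[-24,0,120] → ·  [on edge]
    (2,5)@(5, 11): e=[8,16,72] → █
    (5,5)@(11, 11): e=[56,40,0] → ·  [on edge]
    (4,6)@(9, 13): e=[40,56,0] → ·  [on edge]
    (3,7)@(7, 15): e=[24,72,0] → ·  [on edge]
    (2,8)@(5, 17): e=[8,88,0] → ·  [on edge]
    (1,9)@(3, 19): e=[-8,104,0] → ·  [on edge]
  covered (10 px):
    · · · · · · · · · · · ·
    · · · · · · · · · · · ·
    · · · · · · · · · · · ·
    · · · · · · █ · · · · ·
    · · · █ █ █ · · · · · ·
    · · █ █ █ · · · · · · ·
    · · █ █ · · · · · · · ·
    · · █ · · · · · · · · ·
    · · · · · · · · · · · ·
    · · · · · · · · · · · ·

Answer: 22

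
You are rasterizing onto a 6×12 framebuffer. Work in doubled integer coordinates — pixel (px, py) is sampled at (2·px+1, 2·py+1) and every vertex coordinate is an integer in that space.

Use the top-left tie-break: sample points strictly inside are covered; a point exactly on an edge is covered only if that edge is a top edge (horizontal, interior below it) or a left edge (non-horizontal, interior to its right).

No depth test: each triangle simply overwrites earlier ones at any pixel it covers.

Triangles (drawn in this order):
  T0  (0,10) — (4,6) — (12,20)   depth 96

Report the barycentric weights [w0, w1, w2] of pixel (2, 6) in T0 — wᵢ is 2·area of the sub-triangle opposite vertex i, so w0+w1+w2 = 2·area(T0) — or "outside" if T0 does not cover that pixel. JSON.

T0:
  2·area = 88
  edge (0, 10)→(4, 6): d=(4,-4) top-left  bias=+0
  edge (4, 6)→(12, 20): d=(8,14) right/bottom  bias=-1
  edge (12, 20)→(0, 10): d=(-12,-10) top-left  bias=+0
    (4,0)@(9, 1): e=[0,-110,198] → ·  [on edge]
    (3,1)@(7, 3): e=[0,-66,154] → ·  [on edge]
    (2,2)@(5, 5): e=[0,-22,110] → ·  [on edge]
    (1,3)@(3, 7): e=[0,22,66] → █  [on edge]
    (2,3)@(5, 7): e=[8,-6,86] → ·
    (0,4)@(1, 9): e=[0,66,22] → █  [on edge]
    (2,4)@(5, 9): e=[16,10,62] → █
    (3,4)@(7, 9): e=[24,-18,82] → ·
    (0,5)@(1, 11): e=[8,82,-2] → ·
    (1,5)@(3, 11): e=[16,54,18] → █
    (3,5)@(7, 11): e=[32,-2,58] → ·
    (1,6)@(3, 13): e=[24,70,-6] → ·
  covered (12 px):
    · · · · · ·
    · · · · · ·
    · · · · · ·
    · █ · · · ·
    █ █ █ · · ·
    · █ █ · · ·
    · · █ █ · ·
    · · · █ █ ·
    · · · · █ ·
    · · · · · █
    · · · · · ·
    · · · · · ·

Result: [42,14,32]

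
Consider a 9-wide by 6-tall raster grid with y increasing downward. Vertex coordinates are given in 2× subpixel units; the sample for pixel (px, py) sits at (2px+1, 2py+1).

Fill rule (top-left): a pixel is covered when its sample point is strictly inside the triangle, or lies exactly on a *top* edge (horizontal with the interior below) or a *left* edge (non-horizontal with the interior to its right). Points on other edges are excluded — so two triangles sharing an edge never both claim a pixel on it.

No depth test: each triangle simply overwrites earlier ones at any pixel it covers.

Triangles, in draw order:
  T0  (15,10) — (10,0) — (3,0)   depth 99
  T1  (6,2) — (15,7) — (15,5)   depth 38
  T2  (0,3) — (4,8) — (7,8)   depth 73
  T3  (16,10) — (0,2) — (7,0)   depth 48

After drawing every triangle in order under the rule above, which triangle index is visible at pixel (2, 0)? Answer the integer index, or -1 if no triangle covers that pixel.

T0:
  2·area = 70  (B↔C swapped to make it positive)
  edge (15, 10)→(3, 0): d=(-12,-10) top-left  bias=+0
  edge (3, 0)→(10, 0): d=(7,0) top-left  bias=+0
  edge (10, 0)→(15, 10): d=(5,10) right/bottom  bias=-1
    (2,0)@(5, 1): e=[8,7,55] → X
    (3,0)@(7, 1): e=[28,7,35] → X
    (4,0)@(9, 1): e=[48,7,15] → X
    (5,0)@(11, 1): e=[68,7,-5] → .
    (2,1)@(5, 3): e=[-16,21,65] → .
    (3,1)@(7, 3): e=[4,21,45] → X
    (5,1)@(11, 3): e=[44,21,5] → X
    (6,1)@(13, 3): e=[64,21,-15] → .
    (3,2)@(7, 5): e=[-20,35,55] → .
    (4,2)@(9, 5): e=[0,35,35] → X  [on edge]
    (6,2)@(13, 5): e=[40,35,-5] → .
    (4,3)@(9, 7): e=[-24,49,45] → .
  covered (9 px):
    . . X X X . . . .
    . . . X X X . . .
    . . . . X X . . .
    . . . . . . X . .
    . . . . . . . . .
    . . . . . . . . .
T1:
  2·area = 18  (B↔C swapped to make it positive)
  edge (6, 2)→(15, 5): d=(9,3) right/bottom  bias=-1
  edge (15, 5)→(15, 7): d=(0,2) right/bottom  bias=-1
  edge (15, 7)→(6, 2): d=(-9,-5) top-left  bias=+0
    (1,0)@(3, 1): e=[0,24,-6] → .  [on edge]
    (7,0)@(15, 1): e=[-36,0,54] → .  [on edge]
    (4,1)@(9, 3): e=[0,12,6] → .  [on edge]
    (7,1)@(15, 3): e=[-18,0,36] → .  [on edge]
    (6,2)@(13, 5): e=[6,4,8] → X
    (7,2)@(15, 5): e=[0,0,18] → .  [on edge]
    (6,3)@(13, 7): e=[24,4,-10] → .
    (7,3)@(15, 7): e=[18,0,0] → .  [on edge]
    (7,4)@(15, 9): e=[36,0,-18] → .  [on edge]
    (7,5)@(15, 11): e=[54,0,-36] → .  [on edge]
  covered (1 px):
    . . . . . . . . .
    . . . . . . . . .
    . . . . . . X . .
    . . . . . . . . .
    . . . . . . . . .
    . . . . . . . . .
T2:
  2·area = 15  (B↔C swapped to make it positive)
  edge (0, 3)→(7, 8): d=(7,5) right/bottom  bias=-1
  edge (7, 8)→(4, 8): d=(-3,0) right/bottom  bias=-1
  edge (4, 8)→(0, 3): d=(-4,-5) top-left  bias=+0
    (2,3)@(5, 7): e=[3,3,9] → X
    (3,3)@(7, 7): e=[-7,3,19] → .
    (2,4)@(5, 9): e=[17,-3,1] → .
  covered (1 px):
    . . . . . . . . .
    . . . . . . . . .
    . . . . . . . . .
    . . X . . . . . .
    . . . . . . . . .
    . . . . . . . . .
T3:
  2·area = 88
  edge (16, 10)→(0, 2): d=(-16,-8) top-left  bias=+0
  edge (0, 2)→(7, 0): d=(7,-2) top-left  bias=+0
  edge (7, 0)→(16, 10): d=(9,10) right/bottom  bias=-1
    (2,0)@(5, 1): e=[56,3,29] → X
    (3,0)@(7, 1): e=[72,7,9] → X
    (4,0)@(9, 1): e=[88,11,-11] → .
    (1,1)@(3, 3): e=[8,13,67] → X
    (4,1)@(9, 3): e=[56,25,7] → X
    (5,1)@(11, 3): e=[72,29,-13] → .
    (1,2)@(3, 5): e=[-24,27,85] → .
    (2,2)@(5, 5): e=[-8,31,65] → .
    (3,2)@(7, 5): e=[8,35,45] → X
    (5,2)@(11, 5): e=[40,43,5] → X
    (6,2)@(13, 5): e=[56,47,-15] → .
    (3,3)@(7, 7): e=[-24,49,63] → .
  covered (12 px):
    . . X X . . . . .
    . X X X X . . . .
    . . . X X X . . .
    . . . . . X X . .
    . . . . . . . X .
    . . . . . . . . .

Z-buffer (winner per pixel, '.' = empty):
  . . 3 3 0 . . . .
  . 3 3 3 3 0 . . .
  . . . 3 3 3 1 . .
  . . 2 . . 3 3 . .
  . . . . . . . 3 .
  . . . . . . . . .

Answer: 3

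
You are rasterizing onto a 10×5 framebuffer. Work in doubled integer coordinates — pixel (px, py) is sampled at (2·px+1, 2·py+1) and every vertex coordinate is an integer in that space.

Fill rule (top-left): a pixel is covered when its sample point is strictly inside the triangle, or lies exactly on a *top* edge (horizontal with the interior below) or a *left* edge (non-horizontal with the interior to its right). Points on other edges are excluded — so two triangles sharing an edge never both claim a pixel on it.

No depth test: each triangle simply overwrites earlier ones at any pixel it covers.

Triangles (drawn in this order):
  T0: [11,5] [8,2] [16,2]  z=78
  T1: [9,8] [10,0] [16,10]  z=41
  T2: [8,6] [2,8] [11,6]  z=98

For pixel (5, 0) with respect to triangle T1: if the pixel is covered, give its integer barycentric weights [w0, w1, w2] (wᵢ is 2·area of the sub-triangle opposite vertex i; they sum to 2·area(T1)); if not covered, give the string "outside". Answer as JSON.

T0:
  2·area = 24
  edge (11, 5)→(8, 2): d=(-3,-3) top-left  bias=+0
  edge (8, 2)→(16, 2): d=(8,0) top-left  bias=+0
  edge (16, 2)→(11, 5): d=(-5,3) right/bottom  bias=-1
    (3,0)@(7, 1): e=[0,-8,32] → ·  [on edge]
    (4,1)@(9, 3): e=[0,8,16] → █  [on edge]
    (5,1)@(11, 3): e=[6,8,10] → █
    (6,1)@(13, 3): e=[12,8,4] → █
    (7,1)@(15, 3): e=[18,8,-2] → ·
    (4,2)@(9, 5): e=[-6,24,6] → ·
    (5,2)@(11, 5): e=[0,24,0] → ·  [on edge]
    (6,2)@(13, 5): e=[6,24,-6] → ·
    (6,3)@(13, 7): e=[0,40,-16] → ·  [on edge]
    (7,4)@(15, 9): e=[0,56,-32] → ·  [on edge]
  covered (3 px):
    · · · · · · · · · ·
    · · · · █ █ █ · · ·
    · · · · · · · · · ·
    · · · · · · · · · ·
    · · · · · · · · · ·
T1:
  2·area = 58
  edge (9, 8)→(10, 0): d=(1,-8) top-left  bias=+0
  edge (10, 0)→(16, 10): d=(6,10) right/bottom  bias=-1
  edge (16, 10)→(9, 8): d=(-7,-2) top-left  bias=+0
    (5,1)@(11, 3): e=[11,8,39] → █
    (6,1)@(13, 3): e=[27,-12,43] → ·
    (5,2)@(11, 5): e=[13,20,25] → █
    (6,2)@(13, 5): e=[29,0,29] → ·  [on edge]
    (5,3)@(11, 7): e=[15,32,11] → █
    (6,3)@(13, 7): e=[31,12,15] → █
    (7,3)@(15, 7): e=[47,-8,19] → ·
    (5,4)@(11, 9): e=[17,44,-3] → ·
    (6,4)@(13, 9): e=[33,24,1] → █
    (7,4)@(15, 9): e=[49,4,5] → █
    (8,4)@(17, 9): e=[65,-16,9] → ·
  covered (6 px):
    · · · · · · · · · ·
    · · · · · █ · · · ·
    · · · · · █ · · · ·
    · · · · · █ █ · · ·
    · · · · · · █ █ · ·
T2:
  2·area = 6  (B↔C swapped to make it positive)
  edge (8, 6)→(11, 6): d=(3,0) top-left  bias=+0
  edge (11, 6)→(2, 8): d=(-9,2) right/bottom  bias=-1
  edge (2, 8)→(8, 6): d=(6,-2) top-left  bias=+0
    (8,1)@(17, 3): e=[-9,15,0] → ·  [on edge]
    (5,2)@(11, 5): e=[-3,9,0] → ·  [on edge]
    (2,3)@(5, 7): e=[3,3,0] → █  [on edge]
    (3,3)@(7, 7): e=[3,-1,4] → ·
    (2,4)@(5, 9): e=[9,-15,12] → ·
  covered (1 px):
    · · · · · · · · · ·
    · · · · · · · · · ·
    · · · · · · · · · ·
    · · █ · · · · · · ·
    · · · · · · · · · ·

Result: "outside"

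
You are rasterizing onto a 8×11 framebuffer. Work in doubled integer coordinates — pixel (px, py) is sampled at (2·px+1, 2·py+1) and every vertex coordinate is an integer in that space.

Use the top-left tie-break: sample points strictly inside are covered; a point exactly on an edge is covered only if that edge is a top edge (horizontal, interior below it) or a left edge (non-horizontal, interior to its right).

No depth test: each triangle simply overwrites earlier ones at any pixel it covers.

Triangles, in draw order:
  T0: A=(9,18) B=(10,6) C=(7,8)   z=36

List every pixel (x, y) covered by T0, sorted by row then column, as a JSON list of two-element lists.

T0:
  2·area = 34  (B↔C swapped to make it positive)
  edge (9, 18)→(7, 8): d=(-2,-10) top-left  bias=+0
  edge (7, 8)→(10, 6): d=(3,-2) top-left  bias=+0
  edge (10, 6)→(9, 18): d=(-1,12) right/bottom  bias=-1
    (4,3)@(9, 7): e=[22,1,11] → █
    (5,3)@(11, 7): e=[42,5,-13] → ·
    (4,4)@(9, 9): e=[18,7,9] → █
    (5,4)@(11, 9): e=[38,11,-15] → ·
    (4,5)@(9, 11): e=[14,13,7] → █
    (5,5)@(11, 11): e=[34,17,-17] → ·
    (4,6)@(9, 13): e=[10,19,5] → █
    (5,6)@(11, 13): e=[30,23,-19] → ·
    (4,7)@(9, 15): e=[6,25,3] → █
    (5,7)@(11, 15): e=[26,29,-21] → ·
    (4,8)@(9, 17): e=[2,31,1] → █
    (5,8)@(11, 17): e=[22,35,-23] → ·
  covered (6 px):
    · · · · · · · ·
    · · · · · · · ·
    · · · · · · · ·
    · · · · █ · · ·
    · · · · █ · · ·
    · · · · █ · · ·
    · · · · █ · · ·
    · · · · █ · · ·
    · · · · █ · · ·
    · · · · · · · ·
    · · · · · · · ·

Final: [[4,3],[4,4],[4,5],[4,6],[4,7],[4,8]]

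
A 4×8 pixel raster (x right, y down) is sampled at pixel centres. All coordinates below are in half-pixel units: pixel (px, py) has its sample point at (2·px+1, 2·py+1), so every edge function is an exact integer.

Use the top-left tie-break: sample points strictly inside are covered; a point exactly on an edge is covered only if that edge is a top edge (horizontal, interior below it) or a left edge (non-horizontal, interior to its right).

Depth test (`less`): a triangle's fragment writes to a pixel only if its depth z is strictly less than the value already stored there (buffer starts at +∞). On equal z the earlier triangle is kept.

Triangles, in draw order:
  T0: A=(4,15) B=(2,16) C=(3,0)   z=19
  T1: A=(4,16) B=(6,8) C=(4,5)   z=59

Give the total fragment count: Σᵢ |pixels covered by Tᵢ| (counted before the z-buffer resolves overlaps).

T0:
  2·area = 31
  edge (4, 15)→(2, 16): d=(-2,1) right/bottom  bias=-1
  edge (2, 16)→(3, 0): d=(1,-16) top-left  bias=+0
  edge (3, 0)→(4, 15): d=(1,15) right/bottom  bias=-1
    (1,0)@(3, 1): e=[29,1,1] → █
    (2,0)@(5, 1): e=[27,33,-29] → ·
    (1,1)@(3, 3): e=[25,3,3] → █
    (2,1)@(5, 3): e=[23,35,-27] → ·
    (1,2)@(3, 5): e=[21,5,5] → █
    (2,2)@(5, 5): e=[19,37,-25] → ·
    (1,3)@(3, 7): e=[17,7,7] → █
    (2,3)@(5, 7): e=[15,39,-23] → ·
    (1,4)@(3, 9): e=[13,9,9] → █
    (2,4)@(5, 9): e=[11,41,-21] → ·
    (1,5)@(3, 11): e=[9,11,11] → █
    (2,5)@(5, 11): e=[7,43,-19] → ·
  covered (8 px):
    · █ · ·
    · █ · ·
    · █ · ·
    · █ · ·
    · █ · ·
    · █ · ·
    · █ · ·
    · █ · ·
T1:
  2·area = 22  (B↔C swapped to make it positive)
  edge (4, 16)→(4, 5): d=(0,-11) top-left  bias=+0
  edge (4, 5)→(6, 8): d=(2,3) right/bottom  bias=-1
  edge (6, 8)→(4, 16): d=(-2,8) right/bottom  bias=-1
    (2,3)@(5, 7): e=[11,1,10] → █
    (3,3)@(7, 7): e=[33,-5,-6] → ·
    (2,4)@(5, 9): e=[11,5,6] → █
    (3,4)@(7, 9): e=[33,-1,-10] → ·
    (2,5)@(5, 11): e=[11,9,2] → █
    (3,5)@(7, 11): e=[33,3,-14] → ·
    (2,6)@(5, 13): e=[11,13,-2] → ·
  covered (3 px):
    · · · ·
    · · · ·
    · · · ·
    · · █ ·
    · · █ ·
    · · █ ·
    · · · ·
    · · · ·

Result: 11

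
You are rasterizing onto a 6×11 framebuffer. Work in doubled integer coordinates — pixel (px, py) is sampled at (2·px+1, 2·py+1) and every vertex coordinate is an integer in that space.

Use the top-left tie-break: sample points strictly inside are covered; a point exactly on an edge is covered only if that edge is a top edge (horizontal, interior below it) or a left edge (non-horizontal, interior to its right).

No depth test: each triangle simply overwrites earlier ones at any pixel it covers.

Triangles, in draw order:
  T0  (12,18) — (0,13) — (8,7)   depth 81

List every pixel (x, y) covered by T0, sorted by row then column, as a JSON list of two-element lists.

T0:
  2·area = 112
  edge (12, 18)→(0, 13): d=(-12,-5) top-left  bias=+0
  edge (0, 13)→(8, 7): d=(8,-6) top-left  bias=+0
  edge (8, 7)→(12, 18): d=(4,11) right/bottom  bias=-1
    (3,4)@(7, 9): e=[83,10,19] → X
    (4,4)@(9, 9): e=[93,22,-3] → .
    (1,5)@(3, 11): e=[39,2,71] → X
    (2,5)@(5, 11): e=[49,14,49] → X
    (4,5)@(9, 11): e=[69,38,5] → X
    (5,5)@(11, 11): e=[79,50,-17] → .
    (0,6)@(1, 13): e=[5,6,101] → X
    (5,6)@(11, 13): e=[55,66,-9] → .
    (0,7)@(1, 15): e=[-19,22,109] → .
    (1,7)@(3, 15): e=[-9,34,87] → .
    (2,7)@(5, 15): e=[1,46,65] → X
    (5,7)@(11, 15): e=[31,82,-1] → .
  covered (14 px):
    . . . . . .
    . . . . . .
    . . . . . .
    . . . . . .
    . . . X . .
    . X X X X .
    X X X X X .
    . . X X X .
    . . . . . X
    . . . . . .
    . . . . . .

Result: [[3,4],[1,5],[2,5],[3,5],[4,5],[0,6],[1,6],[2,6],[3,6],[4,6],[2,7],[3,7],[4,7],[5,8]]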